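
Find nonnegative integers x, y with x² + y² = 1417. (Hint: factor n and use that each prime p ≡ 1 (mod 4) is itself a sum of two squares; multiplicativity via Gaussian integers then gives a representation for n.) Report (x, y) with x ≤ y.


Step 1: Factor n = 1417 = 13 · 109.
Step 2: Check the mod-4 condition on each prime factor: 13 ≡ 1 (mod 4), exponent 1; 109 ≡ 1 (mod 4), exponent 1.
All primes ≡ 3 (mod 4) appear to even exponent (or don't appear), so by the two-squares theorem n IS expressible as a sum of two squares.
Step 3: Build a representation. Here n = 13 · 109 is a product of primes ≡ 1 (mod 4). Each prime p ≡ 1 (mod 4) is itself a sum of two squares; find a² by testing p − a² for a perfect square:
  13: 13 − 1² = 12, 13 − 2² = 9 = 3² ⇒ 13 = 2² + 3².
  109: 109 − 1² = 108, 109 − 2² = 105, 109 − 3² = 100 = 10² ⇒ 109 = 3² + 10².
  Combine using the Brahmagupta–Fibonacci identity (a² + b²)(c² + d²) = (ac − bd)² + (ad + bc)² = (ac + bd)² + (ad − bc)²:
  13 · 109 = 1417: from (2² + 3²)(3² + 10²), take (2·3 − 3·10, 2·10 + 3·3) = (6 − 30, 20 + 9) = (-24, 29); dropping signs (only squares matter) gives (24, 29); check 24² + 29² = 576 + 841 = 1417 ✓.
Step 4: Order so x ≤ y and verify: 24² + 29² = 576 + 841 = 1417 = n. ✓

n = 1417 = 24² + 29² (one valid representation with x ≤ y).


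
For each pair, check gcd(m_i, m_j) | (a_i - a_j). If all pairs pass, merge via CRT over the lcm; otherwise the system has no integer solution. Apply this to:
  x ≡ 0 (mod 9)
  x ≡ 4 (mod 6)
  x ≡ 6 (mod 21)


Moduli 9, 6, 21 are not pairwise coprime, so CRT works modulo lcm(m_i) when all pairwise compatibility conditions hold.
Pairwise compatibility: gcd(m_i, m_j) must divide a_i - a_j for every pair.
Merge one congruence at a time:
  Start: x ≡ 0 (mod 9).
  Combine with x ≡ 4 (mod 6): gcd(9, 6) = 3, and 4 - 0 = 4 is NOT divisible by 3.
    ⇒ system is inconsistent (no integer solution).

No solution (the system is inconsistent).


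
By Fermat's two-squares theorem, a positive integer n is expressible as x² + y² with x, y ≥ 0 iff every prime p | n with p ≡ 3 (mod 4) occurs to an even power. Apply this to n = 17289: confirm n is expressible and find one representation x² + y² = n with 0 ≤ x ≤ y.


Step 1: Factor n = 17289 = 3^2 · 17 · 113.
Step 2: Check the mod-4 condition on each prime factor: 3 ≡ 3 (mod 4), exponent 2 (must be even); 17 ≡ 1 (mod 4), exponent 1; 113 ≡ 1 (mod 4), exponent 1.
All primes ≡ 3 (mod 4) appear to even exponent (or don't appear), so by the two-squares theorem n IS expressible as a sum of two squares.
Step 3: Build a representation. Group n = k² · m with k = 3 and m = 17 · 113 = 1921 (a product of primes ≡ 1 (mod 4)); a representation of m scales to one of n via (k·x)² + (k·y)² = k²(x² + y²). Each prime p ≡ 1 (mod 4) is itself a sum of two squares; find a² by testing p − a² for a perfect square:
  17: 17 − 1² = 16 = 4² ⇒ 17 = 1² + 4².
  113: 113 − 1² = 112, 113 − 2² = 109, 113 − 3² = 104, 113 − 4² = 97, 113 − 5² = 88, 113 − 6² = 77, 113 − 7² = 64 = 8² ⇒ 113 = 7² + 8².
  Combine using the Brahmagupta–Fibonacci identity (a² + b²)(c² + d²) = (ac − bd)² + (ad + bc)² = (ac + bd)² + (ad − bc)²:
  17 · 113 = 1921: from (1² + 4²)(7² + 8²), take (1·7 − 4·8, 1·8 + 4·7) = (7 − 32, 8 + 28) = (-25, 36); dropping signs (only squares matter) gives (25, 36); check 25² + 36² = 625 + 1296 = 1921 ✓.
  Scale by k = 3: (3·25, 3·36) = (75, 108).
Step 4: Order so x ≤ y and verify: 75² + 108² = 5625 + 11664 = 17289 = n. ✓

n = 17289 = 75² + 108² (one valid representation with x ≤ y).


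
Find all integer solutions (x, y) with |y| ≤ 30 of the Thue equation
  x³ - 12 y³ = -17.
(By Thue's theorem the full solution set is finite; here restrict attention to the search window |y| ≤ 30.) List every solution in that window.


The equation is x³ - 12y³ = -17. For fixed y, x³ = 12·y³ − 17, so a solution requires the RHS to be a perfect cube.
Strategy: iterate y from -30 to 30, compute RHS = 12·y³ − 17, and check whether it is a (positive or negative) perfect cube.
Check small values of y:
  y = 0: RHS = -17 is not a perfect cube.
  y = 1: RHS = -5 is not a perfect cube.
  y = -1: RHS = -29 is not a perfect cube.
  y = 2: RHS = 79 is not a perfect cube.
  y = -2: RHS = -113 is not a perfect cube.
  y = 3: RHS = 307 is not a perfect cube.
  y = -3: RHS = -341 is not a perfect cube.
Continuing the search up to |y| = 30 finds no solutions either.
No (x, y) in the scanned range satisfies the equation.

No integer solutions with |y| ≤ 30.


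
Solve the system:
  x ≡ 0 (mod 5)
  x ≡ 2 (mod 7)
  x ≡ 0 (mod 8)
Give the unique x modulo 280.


Moduli 5, 7, 8 are pairwise coprime; by CRT there is a unique solution modulo M = 5 · 7 · 8 = 280.
Solve pairwise, accumulating the modulus:
  Start with x ≡ 0 (mod 5).
  Combine with x ≡ 2 (mod 7): since gcd(5, 7) = 1, we get a unique residue mod 35.
    Write x = 0 + 5·t and substitute into x ≡ 2 (mod 7): 5·t ≡ 2 − 0 = 2 (mod 7).
    The inverse of 5 mod 7 is 3 (since 5·3 = 15 = 2·7 + 1), so t ≡ 3·2 = 6 ≡ 6 (mod 7).
    Then x = 0 + 5·6 = 30, valid modulo lcm(5, 7) = 35: x ≡ 30 (mod 35).
  Combine with x ≡ 0 (mod 8): since gcd(35, 8) = 1, we get a unique residue mod 280.
    Write x = 30 + 35·t and substitute into x ≡ 0 (mod 8): 35·t ≡ 0 − 30 = -30 (mod 8).
    Reduce coefficients mod 8: 3·t ≡ 2 (mod 8).
    The inverse of 3 mod 8 is 3 (since 3·3 = 9 = 1·8 + 1), so t ≡ 3·2 = 6 ≡ 6 (mod 8).
    Then x = 30 + 35·6 = 240, valid modulo lcm(35, 8) = 280: x ≡ 240 (mod 280).
Verify: 240 mod 5 = 0 ✓, 240 mod 7 = 2 ✓, 240 mod 8 = 0 ✓.

x ≡ 240 (mod 280).


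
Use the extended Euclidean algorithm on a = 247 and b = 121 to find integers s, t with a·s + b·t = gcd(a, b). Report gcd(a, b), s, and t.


Euclidean algorithm on (247, 121) — divide until remainder is 0:
  247 = 2 · 121 + 5
  121 = 24 · 5 + 1
  5 = 5 · 1 + 0
gcd(247, 121) = 1.
Track Bezout coefficients alongside the remainders: start with r₀ = 247 = a·1 + b·0 (s = 1, t = 0) and r₁ = 121 = a·0 + b·1 (s = 0, t = 1); each new remainder r_{k+1} = r_{k-1} − q_k·r_k inherits s_{k+1} = s_{k-1} − q_k·s_k, t_{k+1} = t_{k-1} − q_k·t_k, so r_k = a·s_k + b·t_k at every step:
  q = 2: r = 5, s = 1 − 2·0 = 1, t = 0 − 2·1 = -2  (check: 247·1 + 121·(-2) = 5)
  q = 24: r = 1, s = 0 − 24·1 = -24, t = 1 − 24·(-2) = 49  (check: 247·(-24) + 121·49 = 1)
The row with r = 1 (the gcd) gives the Bezout coefficients s = -24, t = 49.
Result: 247 · (-24) + 121 · (49) = 1.

gcd(247, 121) = 1; s = -24, t = 49 (check: 247·(-24) + 121·49 = 1).


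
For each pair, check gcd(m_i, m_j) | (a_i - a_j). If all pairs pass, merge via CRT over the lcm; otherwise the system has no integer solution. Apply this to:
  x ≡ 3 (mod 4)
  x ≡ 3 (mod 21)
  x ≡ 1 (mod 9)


Moduli 4, 21, 9 are not pairwise coprime, so CRT works modulo lcm(m_i) when all pairwise compatibility conditions hold.
Pairwise compatibility: gcd(m_i, m_j) must divide a_i - a_j for every pair.
Merge one congruence at a time:
  Start: x ≡ 3 (mod 4).
  Combine with x ≡ 3 (mod 21): gcd(4, 21) = 1; 3 - 3 = 0, which IS divisible by 1, so compatible.
    Write x = 3 + 4·t and substitute into x ≡ 3 (mod 21): 4·t ≡ 3 − 3 = 0 (mod 21).
    The inverse of 4 mod 21 is 16 (since 4·16 = 64 = 3·21 + 1), so t ≡ 16·0 = 0 ≡ 0 (mod 21).
    Then x = 3 + 4·0 = 3, valid modulo lcm(4, 21) = 84: x ≡ 3 (mod 84).
  Combine with x ≡ 1 (mod 9): gcd(84, 9) = 3, and 1 - 3 = -2 is NOT divisible by 3.
    ⇒ system is inconsistent (no integer solution).

No solution (the system is inconsistent).


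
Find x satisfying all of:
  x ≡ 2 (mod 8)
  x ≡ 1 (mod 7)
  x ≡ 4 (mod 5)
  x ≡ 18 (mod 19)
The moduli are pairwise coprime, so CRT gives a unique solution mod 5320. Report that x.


Product of moduli M = 8 · 7 · 5 · 19 = 5320.
Merge one congruence at a time:
  Start: x ≡ 2 (mod 8).
  Combine with x ≡ 1 (mod 7); new modulus lcm = 56.
    Write x = 2 + 8·t and substitute into x ≡ 1 (mod 7): 8·t ≡ 1 − 2 = -1 (mod 7).
    Reduce coefficients mod 7: 1·t ≡ 6 (mod 7).
    So t ≡ 6 (mod 7).
    Then x = 2 + 8·6 = 50, valid modulo lcm(8, 7) = 56: x ≡ 50 (mod 56).
  Combine with x ≡ 4 (mod 5); new modulus lcm = 280.
    Write x = 50 + 56·t and substitute into x ≡ 4 (mod 5): 56·t ≡ 4 − 50 = -46 (mod 5).
    Reduce coefficients mod 5: 1·t ≡ 4 (mod 5).
    So t ≡ 4 (mod 5).
    Then x = 50 + 56·4 = 274, valid modulo lcm(56, 5) = 280: x ≡ 274 (mod 280).
  Combine with x ≡ 18 (mod 19); new modulus lcm = 5320.
    Write x = 274 + 280·t and substitute into x ≡ 18 (mod 19): 280·t ≡ 18 − 274 = -256 (mod 19).
    Reduce coefficients mod 19: 14·t ≡ 10 (mod 19).
    The inverse of 14 mod 19 is 15 (since 14·15 = 210 = 11·19 + 1), so t ≡ 15·10 = 150 ≡ 17 (mod 19).
    Then x = 274 + 280·17 = 5034, valid modulo lcm(280, 19) = 5320: x ≡ 5034 (mod 5320).
Verify against each original: 5034 mod 8 = 2, 5034 mod 7 = 1, 5034 mod 5 = 4, 5034 mod 19 = 18.

x ≡ 5034 (mod 5320).


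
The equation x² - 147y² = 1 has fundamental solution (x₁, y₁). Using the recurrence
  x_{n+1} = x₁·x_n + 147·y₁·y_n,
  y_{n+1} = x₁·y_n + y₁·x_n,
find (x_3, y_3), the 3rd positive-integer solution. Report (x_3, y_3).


Step 1: Find the fundamental solution (x₁, y₁) of x² - 147y² = 1.
  Expand √147 as a continued fraction. a₀ = ⌊√147⌋ = 12; iterate m_{k+1} = d_k·a_k − m_k, d_{k+1} = (147 − m_{k+1}²)/d_k, a_{k+1} = ⌊(a₀ + m_{k+1})/d_{k+1}⌋ (starting m₀ = 0, d₀ = 1), with convergents p_k = a_k·p_{k-1} + p_{k-2}, q_k = a_k·q_{k-1} + q_{k-2} (p₋₁ = 1, q₋₁ = 0):
  k = 0: a₀ = 12; p₀/q₀ = 12/1; p₀² − 147·q₀² = 144 − 147 = -3.
  k = 1: m = 12, d = 3, a = ⌊(12 + 12)/3⌋ = 8; p/q = (8·12 + 1)/(8·1 + 0) = 97/8; p² − 147·q² = 9409 − 9408 = 1.
  The first convergent with p² − 147·q² = 1 gives the fundamental solution (x₁, y₁) = (97, 8).
Step 2: Apply the recurrence (x_{n+1}, y_{n+1}) = (x₁x_n + 147y₁y_n, x₁y_n + y₁x_n) repeatedly.
  From (x_1, y_1) = (97, 8): x_2 = 97·97 + 147·8·8 = 18817; y_2 = 97·8 + 8·97 = 1552.
  From (x_2, y_2) = (18817, 1552): x_3 = 97·18817 + 147·8·1552 = 3650401; y_3 = 97·1552 + 8·18817 = 301080.
Step 3: Verify x_3² - 147·y_3² = 13325427460801 - 13325427460800 = 1 (should be 1). ✓

(x_1, y_1) = (97, 8); (x_3, y_3) = (3650401, 301080).


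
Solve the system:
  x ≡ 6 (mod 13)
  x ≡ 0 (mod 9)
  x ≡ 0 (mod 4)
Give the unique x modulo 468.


Moduli 13, 9, 4 are pairwise coprime; by CRT there is a unique solution modulo M = 13 · 9 · 4 = 468.
Solve pairwise, accumulating the modulus:
  Start with x ≡ 6 (mod 13).
  Combine with x ≡ 0 (mod 9): since gcd(13, 9) = 1, we get a unique residue mod 117.
    Write x = 6 + 13·t and substitute into x ≡ 0 (mod 9): 13·t ≡ 0 − 6 = -6 (mod 9).
    Reduce coefficients mod 9: 4·t ≡ 3 (mod 9).
    The inverse of 4 mod 9 is 7 (since 4·7 = 28 = 3·9 + 1), so t ≡ 7·3 = 21 ≡ 3 (mod 9).
    Then x = 6 + 13·3 = 45, valid modulo lcm(13, 9) = 117: x ≡ 45 (mod 117).
  Combine with x ≡ 0 (mod 4): since gcd(117, 4) = 1, we get a unique residue mod 468.
    Write x = 45 + 117·t and substitute into x ≡ 0 (mod 4): 117·t ≡ 0 − 45 = -45 (mod 4).
    Reduce coefficients mod 4: 1·t ≡ 3 (mod 4).
    So t ≡ 3 (mod 4).
    Then x = 45 + 117·3 = 396, valid modulo lcm(117, 4) = 468: x ≡ 396 (mod 468).
Verify: 396 mod 13 = 6 ✓, 396 mod 9 = 0 ✓, 396 mod 4 = 0 ✓.

x ≡ 396 (mod 468).


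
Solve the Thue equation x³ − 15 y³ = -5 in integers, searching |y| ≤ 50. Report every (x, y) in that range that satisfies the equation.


The equation is x³ - 15y³ = -5. For fixed y, x³ = 15·y³ − 5, so a solution requires the RHS to be a perfect cube.
Strategy: iterate y from -50 to 50, compute RHS = 15·y³ − 5, and check whether it is a (positive or negative) perfect cube.
Check small values of y:
  y = 0: RHS = -5 is not a perfect cube.
  y = 1: RHS = 10 is not a perfect cube.
  y = -1: RHS = -20 is not a perfect cube.
  y = 2: RHS = 115 is not a perfect cube.
  y = -2: RHS = -125 = (-5)³ ⇒ x = -5 works.
  y = 3: RHS = 400 is not a perfect cube.
  y = -3: RHS = -410 is not a perfect cube.
Continuing the search up to |y| = 50 finds no further solutions beyond those listed.
Collected solutions: (-5, -2).

Solutions (with |y| ≤ 50): (-5, -2).


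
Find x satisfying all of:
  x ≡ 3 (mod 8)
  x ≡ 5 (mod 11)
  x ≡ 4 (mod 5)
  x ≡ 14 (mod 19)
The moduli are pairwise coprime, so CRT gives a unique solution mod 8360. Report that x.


Product of moduli M = 8 · 11 · 5 · 19 = 8360.
Merge one congruence at a time:
  Start: x ≡ 3 (mod 8).
  Combine with x ≡ 5 (mod 11); new modulus lcm = 88.
    Write x = 3 + 8·t and substitute into x ≡ 5 (mod 11): 8·t ≡ 5 − 3 = 2 (mod 11).
    The inverse of 8 mod 11 is 7 (since 8·7 = 56 = 5·11 + 1), so t ≡ 7·2 = 14 ≡ 3 (mod 11).
    Then x = 3 + 8·3 = 27, valid modulo lcm(8, 11) = 88: x ≡ 27 (mod 88).
  Combine with x ≡ 4 (mod 5); new modulus lcm = 440.
    Write x = 27 + 88·t and substitute into x ≡ 4 (mod 5): 88·t ≡ 4 − 27 = -23 (mod 5).
    Reduce coefficients mod 5: 3·t ≡ 2 (mod 5).
    The inverse of 3 mod 5 is 2 (since 3·2 = 6 = 1·5 + 1), so t ≡ 2·2 = 4 ≡ 4 (mod 5).
    Then x = 27 + 88·4 = 379, valid modulo lcm(88, 5) = 440: x ≡ 379 (mod 440).
  Combine with x ≡ 14 (mod 19); new modulus lcm = 8360.
    Write x = 379 + 440·t and substitute into x ≡ 14 (mod 19): 440·t ≡ 14 − 379 = -365 (mod 19).
    Reduce coefficients mod 19: 3·t ≡ 15 (mod 19).
    The inverse of 3 mod 19 is 13 (since 3·13 = 39 = 2·19 + 1), so t ≡ 13·15 = 195 ≡ 5 (mod 19).
    Then x = 379 + 440·5 = 2579, valid modulo lcm(440, 19) = 8360: x ≡ 2579 (mod 8360).
Verify against each original: 2579 mod 8 = 3, 2579 mod 11 = 5, 2579 mod 5 = 4, 2579 mod 19 = 14.

x ≡ 2579 (mod 8360).


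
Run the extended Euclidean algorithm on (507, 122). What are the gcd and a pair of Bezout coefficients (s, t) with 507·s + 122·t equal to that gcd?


Euclidean algorithm on (507, 122) — divide until remainder is 0:
  507 = 4 · 122 + 19
  122 = 6 · 19 + 8
  19 = 2 · 8 + 3
  8 = 2 · 3 + 2
  3 = 1 · 2 + 1
  2 = 2 · 1 + 0
gcd(507, 122) = 1.
Track Bezout coefficients alongside the remainders: start with r₀ = 507 = a·1 + b·0 (s = 1, t = 0) and r₁ = 122 = a·0 + b·1 (s = 0, t = 1); each new remainder r_{k+1} = r_{k-1} − q_k·r_k inherits s_{k+1} = s_{k-1} − q_k·s_k, t_{k+1} = t_{k-1} − q_k·t_k, so r_k = a·s_k + b·t_k at every step:
  q = 4: r = 19, s = 1 − 4·0 = 1, t = 0 − 4·1 = -4  (check: 507·1 + 122·(-4) = 19)
  q = 6: r = 8, s = 0 − 6·1 = -6, t = 1 − 6·(-4) = 25  (check: 507·(-6) + 122·25 = 8)
  q = 2: r = 3, s = 1 − 2·(-6) = 13, t = -4 − 2·25 = -54  (check: 507·13 + 122·(-54) = 3)
  q = 2: r = 2, s = -6 − 2·13 = -32, t = 25 − 2·(-54) = 133  (check: 507·(-32) + 122·133 = 2)
  q = 1: r = 1, s = 13 − 1·(-32) = 45, t = -54 − 1·133 = -187  (check: 507·45 + 122·(-187) = 1)
The row with r = 1 (the gcd) gives the Bezout coefficients s = 45, t = -187.
Result: 507 · (45) + 122 · (-187) = 1.

gcd(507, 122) = 1; s = 45, t = -187 (check: 507·45 + 122·(-187) = 1).


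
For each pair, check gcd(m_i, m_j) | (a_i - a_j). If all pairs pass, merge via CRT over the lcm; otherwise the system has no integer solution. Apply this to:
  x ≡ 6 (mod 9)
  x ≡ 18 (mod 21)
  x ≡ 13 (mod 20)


Moduli 9, 21, 20 are not pairwise coprime, so CRT works modulo lcm(m_i) when all pairwise compatibility conditions hold.
Pairwise compatibility: gcd(m_i, m_j) must divide a_i - a_j for every pair.
Merge one congruence at a time:
  Start: x ≡ 6 (mod 9).
  Combine with x ≡ 18 (mod 21): gcd(9, 21) = 3; 18 - 6 = 12, which IS divisible by 3, so compatible.
    Write x = 6 + 9·t and substitute into x ≡ 18 (mod 21): 9·t ≡ 18 − 6 = 12 (mod 21).
    Divide the congruence (and modulus) by g = 3: 3·t ≡ 4 (mod 7).
    The inverse of 3 mod 7 is 5 (since 3·5 = 15 = 2·7 + 1), so t ≡ 5·4 = 20 ≡ 6 (mod 7).
    Then x = 6 + 9·6 = 60, valid modulo lcm(9, 21) = 63: x ≡ 60 (mod 63).
  Combine with x ≡ 13 (mod 20): gcd(63, 20) = 1; 13 - 60 = -47, which IS divisible by 1, so compatible.
    Write x = 60 + 63·t and substitute into x ≡ 13 (mod 20): 63·t ≡ 13 − 60 = -47 (mod 20).
    Reduce coefficients mod 20: 3·t ≡ 13 (mod 20).
    The inverse of 3 mod 20 is 7 (since 3·7 = 21 = 1·20 + 1), so t ≡ 7·13 = 91 ≡ 11 (mod 20).
    Then x = 60 + 63·11 = 753, valid modulo lcm(63, 20) = 1260: x ≡ 753 (mod 1260).
Verify: 753 mod 9 = 6, 753 mod 21 = 18, 753 mod 20 = 13.

x ≡ 753 (mod 1260).


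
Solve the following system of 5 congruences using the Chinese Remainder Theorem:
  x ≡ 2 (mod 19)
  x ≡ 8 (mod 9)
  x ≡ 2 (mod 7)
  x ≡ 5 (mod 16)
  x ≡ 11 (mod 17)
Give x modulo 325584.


Product of moduli M = 19 · 9 · 7 · 16 · 17 = 325584.
Merge one congruence at a time:
  Start: x ≡ 2 (mod 19).
  Combine with x ≡ 8 (mod 9); new modulus lcm = 171.
    Write x = 2 + 19·t and substitute into x ≡ 8 (mod 9): 19·t ≡ 8 − 2 = 6 (mod 9).
    Reduce coefficients mod 9: 1·t ≡ 6 (mod 9).
    So t ≡ 6 (mod 9).
    Then x = 2 + 19·6 = 116, valid modulo lcm(19, 9) = 171: x ≡ 116 (mod 171).
  Combine with x ≡ 2 (mod 7); new modulus lcm = 1197.
    Write x = 116 + 171·t and substitute into x ≡ 2 (mod 7): 171·t ≡ 2 − 116 = -114 (mod 7).
    Reduce coefficients mod 7: 3·t ≡ 5 (mod 7).
    The inverse of 3 mod 7 is 5 (since 3·5 = 15 = 2·7 + 1), so t ≡ 5·5 = 25 ≡ 4 (mod 7).
    Then x = 116 + 171·4 = 800, valid modulo lcm(171, 7) = 1197: x ≡ 800 (mod 1197).
  Combine with x ≡ 5 (mod 16); new modulus lcm = 19152.
    Write x = 800 + 1197·t and substitute into x ≡ 5 (mod 16): 1197·t ≡ 5 − 800 = -795 (mod 16).
    Reduce coefficients mod 16: 13·t ≡ 5 (mod 16).
    The inverse of 13 mod 16 is 5 (since 13·5 = 65 = 4·16 + 1), so t ≡ 5·5 = 25 ≡ 9 (mod 16).
    Then x = 800 + 1197·9 = 11573, valid modulo lcm(1197, 16) = 19152: x ≡ 11573 (mod 19152).
  Combine with x ≡ 11 (mod 17); new modulus lcm = 325584.
    Write x = 11573 + 19152·t and substitute into x ≡ 11 (mod 17): 19152·t ≡ 11 − 11573 = -11562 (mod 17).
    Reduce coefficients mod 17: 10·t ≡ 15 (mod 17).
    The inverse of 10 mod 17 is 12 (since 10·12 = 120 = 7·17 + 1), so t ≡ 12·15 = 180 ≡ 10 (mod 17).
    Then x = 11573 + 19152·10 = 203093, valid modulo lcm(19152, 17) = 325584: x ≡ 203093 (mod 325584).
Verify against each original: 203093 mod 19 = 2, 203093 mod 9 = 8, 203093 mod 7 = 2, 203093 mod 16 = 5, 203093 mod 17 = 11.

x ≡ 203093 (mod 325584).


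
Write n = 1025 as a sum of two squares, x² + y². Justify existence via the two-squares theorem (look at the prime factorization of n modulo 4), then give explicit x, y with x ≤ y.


Step 1: Factor n = 1025 = 5^2 · 41.
Step 2: Check the mod-4 condition on each prime factor: 5 ≡ 1 (mod 4), exponent 2; 41 ≡ 1 (mod 4), exponent 1.
All primes ≡ 3 (mod 4) appear to even exponent (or don't appear), so by the two-squares theorem n IS expressible as a sum of two squares.
Step 3: Build a representation. Here n = 5 · 5 · 41 is a product of primes ≡ 1 (mod 4). Each prime p ≡ 1 (mod 4) is itself a sum of two squares; find a² by testing p − a² for a perfect square:
  5: 5 − 1² = 4 = 2² ⇒ 5 = 1² + 2².
  41: 41 − 1² = 40, 41 − 2² = 37, 41 − 3² = 32, 41 − 4² = 25 = 5² ⇒ 41 = 4² + 5².
  Combine using the Brahmagupta–Fibonacci identity (a² + b²)(c² + d²) = (ac − bd)² + (ad + bc)² = (ac + bd)² + (ad − bc)²:
  5 · 5 = 25: from (1² + 2²)(1² + 2²), take (1·1 − 2·2, 1·2 + 2·1) = (1 − 4, 2 + 2) = (-3, 4); dropping signs (only squares matter) gives (3, 4); check 3² + 4² = 9 + 16 = 25 ✓.
  25 · 41 = 1025: from (3² + 4²)(4² + 5²), take (3·4 − 4·5, 3·5 + 4·4) = (12 − 20, 15 + 16) = (-8, 31); dropping signs (only squares matter) gives (8, 31); check 8² + 31² = 64 + 961 = 1025 ✓.
Step 4: Order so x ≤ y and verify: 8² + 31² = 64 + 961 = 1025 = n. ✓

n = 1025 = 8² + 31² (one valid representation with x ≤ y).


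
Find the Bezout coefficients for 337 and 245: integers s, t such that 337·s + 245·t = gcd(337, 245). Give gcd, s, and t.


Euclidean algorithm on (337, 245) — divide until remainder is 0:
  337 = 1 · 245 + 92
  245 = 2 · 92 + 61
  92 = 1 · 61 + 31
  61 = 1 · 31 + 30
  31 = 1 · 30 + 1
  30 = 30 · 1 + 0
gcd(337, 245) = 1.
Track Bezout coefficients alongside the remainders: start with r₀ = 337 = a·1 + b·0 (s = 1, t = 0) and r₁ = 245 = a·0 + b·1 (s = 0, t = 1); each new remainder r_{k+1} = r_{k-1} − q_k·r_k inherits s_{k+1} = s_{k-1} − q_k·s_k, t_{k+1} = t_{k-1} − q_k·t_k, so r_k = a·s_k + b·t_k at every step:
  q = 1: r = 92, s = 1 − 1·0 = 1, t = 0 − 1·1 = -1  (check: 337·1 + 245·(-1) = 92)
  q = 2: r = 61, s = 0 − 2·1 = -2, t = 1 − 2·(-1) = 3  (check: 337·(-2) + 245·3 = 61)
  q = 1: r = 31, s = 1 − 1·(-2) = 3, t = -1 − 1·3 = -4  (check: 337·3 + 245·(-4) = 31)
  q = 1: r = 30, s = -2 − 1·3 = -5, t = 3 − 1·(-4) = 7  (check: 337·(-5) + 245·7 = 30)
  q = 1: r = 1, s = 3 − 1·(-5) = 8, t = -4 − 1·7 = -11  (check: 337·8 + 245·(-11) = 1)
The row with r = 1 (the gcd) gives the Bezout coefficients s = 8, t = -11.
Result: 337 · (8) + 245 · (-11) = 1.

gcd(337, 245) = 1; s = 8, t = -11 (check: 337·8 + 245·(-11) = 1).


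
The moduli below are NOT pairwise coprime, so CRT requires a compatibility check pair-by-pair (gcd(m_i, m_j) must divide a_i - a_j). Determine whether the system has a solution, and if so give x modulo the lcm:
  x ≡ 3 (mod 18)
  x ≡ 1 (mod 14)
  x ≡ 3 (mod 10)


Moduli 18, 14, 10 are not pairwise coprime, so CRT works modulo lcm(m_i) when all pairwise compatibility conditions hold.
Pairwise compatibility: gcd(m_i, m_j) must divide a_i - a_j for every pair.
Merge one congruence at a time:
  Start: x ≡ 3 (mod 18).
  Combine with x ≡ 1 (mod 14): gcd(18, 14) = 2; 1 - 3 = -2, which IS divisible by 2, so compatible.
    Write x = 3 + 18·t and substitute into x ≡ 1 (mod 14): 18·t ≡ 1 − 3 = -2 (mod 14).
    Divide the congruence (and modulus) by g = 2: 9·t ≡ -1 (mod 7).
    Reduce coefficients mod 7: 2·t ≡ 6 (mod 7).
    The inverse of 2 mod 7 is 4 (since 2·4 = 8 = 1·7 + 1), so t ≡ 4·6 = 24 ≡ 3 (mod 7).
    Then x = 3 + 18·3 = 57, valid modulo lcm(18, 14) = 126: x ≡ 57 (mod 126).
  Combine with x ≡ 3 (mod 10): gcd(126, 10) = 2; 3 - 57 = -54, which IS divisible by 2, so compatible.
    Write x = 57 + 126·t and substitute into x ≡ 3 (mod 10): 126·t ≡ 3 − 57 = -54 (mod 10).
    Divide the congruence (and modulus) by g = 2: 63·t ≡ -27 (mod 5).
    Reduce coefficients mod 5: 3·t ≡ 3 (mod 5).
    The inverse of 3 mod 5 is 2 (since 3·2 = 6 = 1·5 + 1), so t ≡ 2·3 = 6 ≡ 1 (mod 5).
    Then x = 57 + 126·1 = 183, valid modulo lcm(126, 10) = 630: x ≡ 183 (mod 630).
Verify: 183 mod 18 = 3, 183 mod 14 = 1, 183 mod 10 = 3.

x ≡ 183 (mod 630).


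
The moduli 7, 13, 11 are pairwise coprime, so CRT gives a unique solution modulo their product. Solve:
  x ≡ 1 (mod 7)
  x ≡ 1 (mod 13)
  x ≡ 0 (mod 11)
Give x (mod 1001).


Moduli 7, 13, 11 are pairwise coprime; by CRT there is a unique solution modulo M = 7 · 13 · 11 = 1001.
Solve pairwise, accumulating the modulus:
  Start with x ≡ 1 (mod 7).
  Combine with x ≡ 1 (mod 13): since gcd(7, 13) = 1, we get a unique residue mod 91.
    Write x = 1 + 7·t and substitute into x ≡ 1 (mod 13): 7·t ≡ 1 − 1 = 0 (mod 13).
    The inverse of 7 mod 13 is 2 (since 7·2 = 14 = 1·13 + 1), so t ≡ 2·0 = 0 ≡ 0 (mod 13).
    Then x = 1 + 7·0 = 1, valid modulo lcm(7, 13) = 91: x ≡ 1 (mod 91).
  Combine with x ≡ 0 (mod 11): since gcd(91, 11) = 1, we get a unique residue mod 1001.
    Write x = 1 + 91·t and substitute into x ≡ 0 (mod 11): 91·t ≡ 0 − 1 = -1 (mod 11).
    Reduce coefficients mod 11: 3·t ≡ 10 (mod 11).
    The inverse of 3 mod 11 is 4 (since 3·4 = 12 = 1·11 + 1), so t ≡ 4·10 = 40 ≡ 7 (mod 11).
    Then x = 1 + 91·7 = 638, valid modulo lcm(91, 11) = 1001: x ≡ 638 (mod 1001).
Verify: 638 mod 7 = 1 ✓, 638 mod 13 = 1 ✓, 638 mod 11 = 0 ✓.

x ≡ 638 (mod 1001).


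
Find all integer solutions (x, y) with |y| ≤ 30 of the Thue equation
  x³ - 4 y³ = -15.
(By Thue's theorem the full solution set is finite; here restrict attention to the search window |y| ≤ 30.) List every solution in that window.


The equation is x³ - 4y³ = -15. For fixed y, x³ = 4·y³ − 15, so a solution requires the RHS to be a perfect cube.
Strategy: iterate y from -30 to 30, compute RHS = 4·y³ − 15, and check whether it is a (positive or negative) perfect cube.
Check small values of y:
  y = 0: RHS = -15 is not a perfect cube.
  y = 1: RHS = -11 is not a perfect cube.
  y = -1: RHS = -19 is not a perfect cube.
  y = 2: RHS = 17 is not a perfect cube.
  y = -2: RHS = -47 is not a perfect cube.
  y = 3: RHS = 93 is not a perfect cube.
  y = -3: RHS = -123 is not a perfect cube.
Continuing the search up to |y| = 30 finds no solutions either.
No (x, y) in the scanned range satisfies the equation.

No integer solutions with |y| ≤ 30.


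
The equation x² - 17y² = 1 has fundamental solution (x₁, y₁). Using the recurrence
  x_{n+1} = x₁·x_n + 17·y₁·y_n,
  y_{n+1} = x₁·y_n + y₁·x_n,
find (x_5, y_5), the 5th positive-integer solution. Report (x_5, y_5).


Step 1: Find the fundamental solution (x₁, y₁) of x² - 17y² = 1.
  Expand √17 as a continued fraction. a₀ = ⌊√17⌋ = 4; iterate m_{k+1} = d_k·a_k − m_k, d_{k+1} = (17 − m_{k+1}²)/d_k, a_{k+1} = ⌊(a₀ + m_{k+1})/d_{k+1}⌋ (starting m₀ = 0, d₀ = 1), with convergents p_k = a_k·p_{k-1} + p_{k-2}, q_k = a_k·q_{k-1} + q_{k-2} (p₋₁ = 1, q₋₁ = 0):
  k = 0: a₀ = 4; p₀/q₀ = 4/1; p₀² − 17·q₀² = 16 − 17 = -1.
  k = 1: m = 4, d = 1, a = ⌊(4 + 4)/1⌋ = 8; p/q = (8·4 + 1)/(8·1 + 0) = 33/8; p² − 17·q² = 1089 − 1088 = 1.
  The first convergent with p² − 17·q² = 1 gives the fundamental solution (x₁, y₁) = (33, 8).
Step 2: Apply the recurrence (x_{n+1}, y_{n+1}) = (x₁x_n + 17y₁y_n, x₁y_n + y₁x_n) repeatedly.
  From (x_1, y_1) = (33, 8): x_2 = 33·33 + 17·8·8 = 2177; y_2 = 33·8 + 8·33 = 528.
  From (x_2, y_2) = (2177, 528): x_3 = 33·2177 + 17·8·528 = 143649; y_3 = 33·528 + 8·2177 = 34840.
  From (x_3, y_3) = (143649, 34840): x_4 = 33·143649 + 17·8·34840 = 9478657; y_4 = 33·34840 + 8·143649 = 2298912.
  From (x_4, y_4) = (9478657, 2298912): x_5 = 33·9478657 + 17·8·2298912 = 625447713; y_5 = 33·2298912 + 8·9478657 = 151693352.
Step 3: Verify x_5² - 17·y_5² = 391184841696930369 - 391184841696930368 = 1 (should be 1). ✓

(x_1, y_1) = (33, 8); (x_5, y_5) = (625447713, 151693352).


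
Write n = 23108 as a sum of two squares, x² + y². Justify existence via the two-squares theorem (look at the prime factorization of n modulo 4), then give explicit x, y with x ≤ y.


Step 1: Factor n = 23108 = 2^2 · 53 · 109.
Step 2: Check the mod-4 condition on each prime factor: 2 = 2 (special); 53 ≡ 1 (mod 4), exponent 1; 109 ≡ 1 (mod 4), exponent 1.
All primes ≡ 3 (mod 4) appear to even exponent (or don't appear), so by the two-squares theorem n IS expressible as a sum of two squares.
Step 3: Build a representation. Group n = k² · m with k = 2 and m = 53 · 109 = 5777 (a product of primes ≡ 1 (mod 4)); a representation of m scales to one of n via (k·x)² + (k·y)² = k²(x² + y²). Each prime p ≡ 1 (mod 4) is itself a sum of two squares; find a² by testing p − a² for a perfect square:
  53: 53 − 1² = 52, 53 − 2² = 49 = 7² ⇒ 53 = 2² + 7².
  109: 109 − 1² = 108, 109 − 2² = 105, 109 − 3² = 100 = 10² ⇒ 109 = 3² + 10².
  Combine using the Brahmagupta–Fibonacci identity (a² + b²)(c² + d²) = (ac − bd)² + (ad + bc)² = (ac + bd)² + (ad − bc)²:
  53 · 109 = 5777: from (2² + 7²)(3² + 10²), take (2·3 − 7·10, 2·10 + 7·3) = (6 − 70, 20 + 21) = (-64, 41); dropping signs (only squares matter) gives (64, 41); check 64² + 41² = 4096 + 1681 = 5777 ✓.
  Scale by k = 2: (2·64, 2·41) = (128, 82).
Step 4: Order so x ≤ y and verify: 82² + 128² = 6724 + 16384 = 23108 = n. ✓

n = 23108 = 82² + 128² (one valid representation with x ≤ y).


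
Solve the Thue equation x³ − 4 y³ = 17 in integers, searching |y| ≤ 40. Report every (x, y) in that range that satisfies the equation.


The equation is x³ - 4y³ = 17. For fixed y, x³ = 4·y³ + 17, so a solution requires the RHS to be a perfect cube.
Strategy: iterate y from -40 to 40, compute RHS = 4·y³ + 17, and check whether it is a (positive or negative) perfect cube.
Check small values of y:
  y = 0: RHS = 17 is not a perfect cube.
  y = 1: RHS = 21 is not a perfect cube.
  y = -1: RHS = 13 is not a perfect cube.
  y = 2: RHS = 49 is not a perfect cube.
  y = -2: RHS = -15 is not a perfect cube.
  y = 3: RHS = 125 = (5)³ ⇒ x = 5 works.
  y = -3: RHS = -91 is not a perfect cube.
Continuing the search up to |y| = 40 finds no further solutions beyond those listed.
Collected solutions: (5, 3).

Solutions (with |y| ≤ 40): (5, 3).


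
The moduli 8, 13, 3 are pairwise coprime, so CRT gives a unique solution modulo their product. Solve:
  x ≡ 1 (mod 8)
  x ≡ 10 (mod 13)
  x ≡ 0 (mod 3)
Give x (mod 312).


Moduli 8, 13, 3 are pairwise coprime; by CRT there is a unique solution modulo M = 8 · 13 · 3 = 312.
Solve pairwise, accumulating the modulus:
  Start with x ≡ 1 (mod 8).
  Combine with x ≡ 10 (mod 13): since gcd(8, 13) = 1, we get a unique residue mod 104.
    Write x = 1 + 8·t and substitute into x ≡ 10 (mod 13): 8·t ≡ 10 − 1 = 9 (mod 13).
    The inverse of 8 mod 13 is 5 (since 8·5 = 40 = 3·13 + 1), so t ≡ 5·9 = 45 ≡ 6 (mod 13).
    Then x = 1 + 8·6 = 49, valid modulo lcm(8, 13) = 104: x ≡ 49 (mod 104).
  Combine with x ≡ 0 (mod 3): since gcd(104, 3) = 1, we get a unique residue mod 312.
    Write x = 49 + 104·t and substitute into x ≡ 0 (mod 3): 104·t ≡ 0 − 49 = -49 (mod 3).
    Reduce coefficients mod 3: 2·t ≡ 2 (mod 3).
    The inverse of 2 mod 3 is 2 (since 2·2 = 4 = 1·3 + 1), so t ≡ 2·2 = 4 ≡ 1 (mod 3).
    Then x = 49 + 104·1 = 153, valid modulo lcm(104, 3) = 312: x ≡ 153 (mod 312).
Verify: 153 mod 8 = 1 ✓, 153 mod 13 = 10 ✓, 153 mod 3 = 0 ✓.

x ≡ 153 (mod 312).


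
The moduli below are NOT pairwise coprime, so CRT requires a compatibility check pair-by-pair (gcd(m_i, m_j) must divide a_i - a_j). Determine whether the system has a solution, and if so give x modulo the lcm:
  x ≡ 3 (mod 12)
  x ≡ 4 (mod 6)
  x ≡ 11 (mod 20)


Moduli 12, 6, 20 are not pairwise coprime, so CRT works modulo lcm(m_i) when all pairwise compatibility conditions hold.
Pairwise compatibility: gcd(m_i, m_j) must divide a_i - a_j for every pair.
Merge one congruence at a time:
  Start: x ≡ 3 (mod 12).
  Combine with x ≡ 4 (mod 6): gcd(12, 6) = 6, and 4 - 3 = 1 is NOT divisible by 6.
    ⇒ system is inconsistent (no integer solution).

No solution (the system is inconsistent).


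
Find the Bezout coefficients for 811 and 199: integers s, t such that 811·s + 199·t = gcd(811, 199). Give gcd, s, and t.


Euclidean algorithm on (811, 199) — divide until remainder is 0:
  811 = 4 · 199 + 15
  199 = 13 · 15 + 4
  15 = 3 · 4 + 3
  4 = 1 · 3 + 1
  3 = 3 · 1 + 0
gcd(811, 199) = 1.
Track Bezout coefficients alongside the remainders: start with r₀ = 811 = a·1 + b·0 (s = 1, t = 0) and r₁ = 199 = a·0 + b·1 (s = 0, t = 1); each new remainder r_{k+1} = r_{k-1} − q_k·r_k inherits s_{k+1} = s_{k-1} − q_k·s_k, t_{k+1} = t_{k-1} − q_k·t_k, so r_k = a·s_k + b·t_k at every step:
  q = 4: r = 15, s = 1 − 4·0 = 1, t = 0 − 4·1 = -4  (check: 811·1 + 199·(-4) = 15)
  q = 13: r = 4, s = 0 − 13·1 = -13, t = 1 − 13·(-4) = 53  (check: 811·(-13) + 199·53 = 4)
  q = 3: r = 3, s = 1 − 3·(-13) = 40, t = -4 − 3·53 = -163  (check: 811·40 + 199·(-163) = 3)
  q = 1: r = 1, s = -13 − 1·40 = -53, t = 53 − 1·(-163) = 216  (check: 811·(-53) + 199·216 = 1)
The row with r = 1 (the gcd) gives the Bezout coefficients s = -53, t = 216.
Result: 811 · (-53) + 199 · (216) = 1.

gcd(811, 199) = 1; s = -53, t = 216 (check: 811·(-53) + 199·216 = 1).


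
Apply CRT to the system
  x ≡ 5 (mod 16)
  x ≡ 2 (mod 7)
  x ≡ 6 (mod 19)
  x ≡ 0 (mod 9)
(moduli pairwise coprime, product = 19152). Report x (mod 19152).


Product of moduli M = 16 · 7 · 19 · 9 = 19152.
Merge one congruence at a time:
  Start: x ≡ 5 (mod 16).
  Combine with x ≡ 2 (mod 7); new modulus lcm = 112.
    Write x = 5 + 16·t and substitute into x ≡ 2 (mod 7): 16·t ≡ 2 − 5 = -3 (mod 7).
    Reduce coefficients mod 7: 2·t ≡ 4 (mod 7).
    The inverse of 2 mod 7 is 4 (since 2·4 = 8 = 1·7 + 1), so t ≡ 4·4 = 16 ≡ 2 (mod 7).
    Then x = 5 + 16·2 = 37, valid modulo lcm(16, 7) = 112: x ≡ 37 (mod 112).
  Combine with x ≡ 6 (mod 19); new modulus lcm = 2128.
    Write x = 37 + 112·t and substitute into x ≡ 6 (mod 19): 112·t ≡ 6 − 37 = -31 (mod 19).
    Reduce coefficients mod 19: 17·t ≡ 7 (mod 19).
    The inverse of 17 mod 19 is 9 (since 17·9 = 153 = 8·19 + 1), so t ≡ 9·7 = 63 ≡ 6 (mod 19).
    Then x = 37 + 112·6 = 709, valid modulo lcm(112, 19) = 2128: x ≡ 709 (mod 2128).
  Combine with x ≡ 0 (mod 9); new modulus lcm = 19152.
    Write x = 709 + 2128·t and substitute into x ≡ 0 (mod 9): 2128·t ≡ 0 − 709 = -709 (mod 9).
    Reduce coefficients mod 9: 4·t ≡ 2 (mod 9).
    The inverse of 4 mod 9 is 7 (since 4·7 = 28 = 3·9 + 1), so t ≡ 7·2 = 14 ≡ 5 (mod 9).
    Then x = 709 + 2128·5 = 11349, valid modulo lcm(2128, 9) = 19152: x ≡ 11349 (mod 19152).
Verify against each original: 11349 mod 16 = 5, 11349 mod 7 = 2, 11349 mod 19 = 6, 11349 mod 9 = 0.

x ≡ 11349 (mod 19152).


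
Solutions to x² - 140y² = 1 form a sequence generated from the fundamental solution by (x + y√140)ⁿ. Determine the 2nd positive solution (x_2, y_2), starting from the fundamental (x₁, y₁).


Step 1: Find the fundamental solution (x₁, y₁) of x² - 140y² = 1.
  Expand √140 as a continued fraction. a₀ = ⌊√140⌋ = 11; iterate m_{k+1} = d_k·a_k − m_k, d_{k+1} = (140 − m_{k+1}²)/d_k, a_{k+1} = ⌊(a₀ + m_{k+1})/d_{k+1}⌋ (starting m₀ = 0, d₀ = 1), with convergents p_k = a_k·p_{k-1} + p_{k-2}, q_k = a_k·q_{k-1} + q_{k-2} (p₋₁ = 1, q₋₁ = 0):
  k = 0: a₀ = 11; p₀/q₀ = 11/1; p₀² − 140·q₀² = 121 − 140 = -19.
  k = 1: m = 11, d = 19, a = ⌊(11 + 11)/19⌋ = 1; p/q = (1·11 + 1)/(1·1 + 0) = 12/1; p² − 140·q² = 144 − 140 = 4.
  k = 2: m = 8, d = 4, a = ⌊(11 + 8)/4⌋ = 4; p/q = (4·12 + 11)/(4·1 + 1) = 59/5; p² − 140·q² = 3481 − 3500 = -19.
  k = 3: m = 8, d = 19, a = ⌊(11 + 8)/19⌋ = 1; p/q = (1·59 + 12)/(1·5 + 1) = 71/6; p² − 140·q² = 5041 − 5040 = 1.
  The first convergent with p² − 140·q² = 1 gives the fundamental solution (x₁, y₁) = (71, 6).
Step 2: Apply the recurrence (x_{n+1}, y_{n+1}) = (x₁x_n + 140y₁y_n, x₁y_n + y₁x_n) repeatedly.
  From (x_1, y_1) = (71, 6): x_2 = 71·71 + 140·6·6 = 10081; y_2 = 71·6 + 6·71 = 852.
Step 3: Verify x_2² - 140·y_2² = 101626561 - 101626560 = 1 (should be 1). ✓

(x_1, y_1) = (71, 6); (x_2, y_2) = (10081, 852).


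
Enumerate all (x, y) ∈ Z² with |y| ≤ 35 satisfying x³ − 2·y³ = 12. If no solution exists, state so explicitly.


The equation is x³ - 2y³ = 12. For fixed y, x³ = 2·y³ + 12, so a solution requires the RHS to be a perfect cube.
Strategy: iterate y from -35 to 35, compute RHS = 2·y³ + 12, and check whether it is a (positive or negative) perfect cube.
Check small values of y:
  y = 0: RHS = 12 is not a perfect cube.
  y = 1: RHS = 14 is not a perfect cube.
  y = -1: RHS = 10 is not a perfect cube.
  y = 2: RHS = 28 is not a perfect cube.
  y = -2: RHS = -4 is not a perfect cube.
  y = 3: RHS = 66 is not a perfect cube.
  y = -3: RHS = -42 is not a perfect cube.
Continuing the search up to |y| = 35 finds no solutions either.
No (x, y) in the scanned range satisfies the equation.

No integer solutions with |y| ≤ 35.


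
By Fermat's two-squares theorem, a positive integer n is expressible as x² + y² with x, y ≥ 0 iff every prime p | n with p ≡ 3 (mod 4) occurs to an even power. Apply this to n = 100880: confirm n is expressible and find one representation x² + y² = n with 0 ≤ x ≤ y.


Step 1: Factor n = 100880 = 2^4 · 5 · 13 · 97.
Step 2: Check the mod-4 condition on each prime factor: 2 = 2 (special); 5 ≡ 1 (mod 4), exponent 1; 13 ≡ 1 (mod 4), exponent 1; 97 ≡ 1 (mod 4), exponent 1.
All primes ≡ 3 (mod 4) appear to even exponent (or don't appear), so by the two-squares theorem n IS expressible as a sum of two squares.
Step 3: Build a representation. Group n = k² · m with k = 4 and m = 5 · 13 · 97 = 6305 (a product of primes ≡ 1 (mod 4)); a representation of m scales to one of n via (k·x)² + (k·y)² = k²(x² + y²). Each prime p ≡ 1 (mod 4) is itself a sum of two squares; find a² by testing p − a² for a perfect square:
  5: 5 − 1² = 4 = 2² ⇒ 5 = 1² + 2².
  13: 13 − 1² = 12, 13 − 2² = 9 = 3² ⇒ 13 = 2² + 3².
  97: 97 − 1² = 96, 97 − 2² = 93, 97 − 3² = 88, 97 − 4² = 81 = 9² ⇒ 97 = 4² + 9².
  Combine using the Brahmagupta–Fibonacci identity (a² + b²)(c² + d²) = (ac − bd)² + (ad + bc)² = (ac + bd)² + (ad − bc)²:
  5 · 13 = 65: from (1² + 2²)(2² + 3²), take (1·2 − 2·3, 1·3 + 2·2) = (2 − 6, 3 + 4) = (-4, 7); dropping signs (only squares matter) gives (4, 7); check 4² + 7² = 16 + 49 = 65 ✓.
  65 · 97 = 6305: from (4² + 7²)(4² + 9²), take (4·4 − 7·9, 4·9 + 7·4) = (16 − 63, 36 + 28) = (-47, 64); dropping signs (only squares matter) gives (47, 64); check 47² + 64² = 2209 + 4096 = 6305 ✓.
  Scale by k = 4: (4·47, 4·64) = (188, 256).
Step 4: Order so x ≤ y and verify: 188² + 256² = 35344 + 65536 = 100880 = n. ✓

n = 100880 = 188² + 256² (one valid representation with x ≤ y).


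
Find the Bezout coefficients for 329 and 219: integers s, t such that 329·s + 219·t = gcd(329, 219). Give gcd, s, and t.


Euclidean algorithm on (329, 219) — divide until remainder is 0:
  329 = 1 · 219 + 110
  219 = 1 · 110 + 109
  110 = 1 · 109 + 1
  109 = 109 · 1 + 0
gcd(329, 219) = 1.
Track Bezout coefficients alongside the remainders: start with r₀ = 329 = a·1 + b·0 (s = 1, t = 0) and r₁ = 219 = a·0 + b·1 (s = 0, t = 1); each new remainder r_{k+1} = r_{k-1} − q_k·r_k inherits s_{k+1} = s_{k-1} − q_k·s_k, t_{k+1} = t_{k-1} − q_k·t_k, so r_k = a·s_k + b·t_k at every step:
  q = 1: r = 110, s = 1 − 1·0 = 1, t = 0 − 1·1 = -1  (check: 329·1 + 219·(-1) = 110)
  q = 1: r = 109, s = 0 − 1·1 = -1, t = 1 − 1·(-1) = 2  (check: 329·(-1) + 219·2 = 109)
  q = 1: r = 1, s = 1 − 1·(-1) = 2, t = -1 − 1·2 = -3  (check: 329·2 + 219·(-3) = 1)
The row with r = 1 (the gcd) gives the Bezout coefficients s = 2, t = -3.
Result: 329 · (2) + 219 · (-3) = 1.

gcd(329, 219) = 1; s = 2, t = -3 (check: 329·2 + 219·(-3) = 1).


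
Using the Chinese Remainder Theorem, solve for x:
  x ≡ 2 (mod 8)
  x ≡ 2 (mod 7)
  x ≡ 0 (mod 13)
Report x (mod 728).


Moduli 8, 7, 13 are pairwise coprime; by CRT there is a unique solution modulo M = 8 · 7 · 13 = 728.
Solve pairwise, accumulating the modulus:
  Start with x ≡ 2 (mod 8).
  Combine with x ≡ 2 (mod 7): since gcd(8, 7) = 1, we get a unique residue mod 56.
    Write x = 2 + 8·t and substitute into x ≡ 2 (mod 7): 8·t ≡ 2 − 2 = 0 (mod 7).
    Reduce coefficients mod 7: 1·t ≡ 0 (mod 7).
    So t ≡ 0 (mod 7).
    Then x = 2 + 8·0 = 2, valid modulo lcm(8, 7) = 56: x ≡ 2 (mod 56).
  Combine with x ≡ 0 (mod 13): since gcd(56, 13) = 1, we get a unique residue mod 728.
    Write x = 2 + 56·t and substitute into x ≡ 0 (mod 13): 56·t ≡ 0 − 2 = -2 (mod 13).
    Reduce coefficients mod 13: 4·t ≡ 11 (mod 13).
    The inverse of 4 mod 13 is 10 (since 4·10 = 40 = 3·13 + 1), so t ≡ 10·11 = 110 ≡ 6 (mod 13).
    Then x = 2 + 56·6 = 338, valid modulo lcm(56, 13) = 728: x ≡ 338 (mod 728).
Verify: 338 mod 8 = 2 ✓, 338 mod 7 = 2 ✓, 338 mod 13 = 0 ✓.

x ≡ 338 (mod 728).
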